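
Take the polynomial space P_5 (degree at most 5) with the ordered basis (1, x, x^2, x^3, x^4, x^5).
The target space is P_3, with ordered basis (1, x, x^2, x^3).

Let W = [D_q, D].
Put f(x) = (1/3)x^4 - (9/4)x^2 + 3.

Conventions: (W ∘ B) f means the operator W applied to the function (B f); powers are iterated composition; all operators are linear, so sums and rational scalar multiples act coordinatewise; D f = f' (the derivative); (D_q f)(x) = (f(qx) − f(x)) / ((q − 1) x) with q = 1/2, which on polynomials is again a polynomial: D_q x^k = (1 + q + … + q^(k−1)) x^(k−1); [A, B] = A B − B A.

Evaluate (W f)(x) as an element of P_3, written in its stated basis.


D f = (4/3)x^3 - (9/2)x
D_q D f = (7/3)x^2 - 9/2
D_q f = (5/8)x^3 - (27/8)x
D D_q f = (15/8)x^2 - 27/8
[D_q, D] f = (11/24)x^2 - 9/8

g(x) = (11/24)x^2 - 9/8


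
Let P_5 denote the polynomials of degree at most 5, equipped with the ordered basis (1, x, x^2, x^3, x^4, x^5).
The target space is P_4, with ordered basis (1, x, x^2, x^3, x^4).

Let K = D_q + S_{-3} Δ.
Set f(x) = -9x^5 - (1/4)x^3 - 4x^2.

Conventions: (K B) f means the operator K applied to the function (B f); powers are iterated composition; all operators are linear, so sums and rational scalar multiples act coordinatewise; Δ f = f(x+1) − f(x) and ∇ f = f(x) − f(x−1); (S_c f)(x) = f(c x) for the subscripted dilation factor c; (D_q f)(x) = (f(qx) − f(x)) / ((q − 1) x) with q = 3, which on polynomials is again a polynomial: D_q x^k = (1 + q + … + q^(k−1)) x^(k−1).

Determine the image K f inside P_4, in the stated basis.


D_q f = -1089x^4 - (13/4)x^2 - 16x
Δ f = -45x^4 - 90x^3 - (363/4)x^2 - (215/4)x - 53/4
S_{-3} Δ f = -3645x^4 + 2430x^3 - (3267/4)x^2 + (645/4)x - 53/4
(D_q + S_{-3} Δ) f = -4734x^4 + 2430x^3 - 820x^2 + (581/4)x - 53/4

the image equals g(x) = -4734x^4 + 2430x^3 - 820x^2 + (581/4)x - 53/4


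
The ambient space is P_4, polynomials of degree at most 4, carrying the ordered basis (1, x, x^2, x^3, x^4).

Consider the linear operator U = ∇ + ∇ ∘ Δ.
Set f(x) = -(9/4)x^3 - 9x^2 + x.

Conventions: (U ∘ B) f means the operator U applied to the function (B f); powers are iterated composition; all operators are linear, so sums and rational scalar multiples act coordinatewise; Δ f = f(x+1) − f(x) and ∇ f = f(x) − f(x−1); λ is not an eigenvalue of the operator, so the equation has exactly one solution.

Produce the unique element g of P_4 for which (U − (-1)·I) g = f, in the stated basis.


write g with unknown coordinates in the stated basis and equate coefficients in (U − (-1)·I) g = f
solving from the highest basis element down gives g = -(9/4)x^3 - (9/4)x^2 + (49/4)x - 31/4
check: U g = -(27/4)x^2 - (45/4)x + 31/4
so U g − (-1)·g = -(9/4)x^3 - 9x^2 + x = f ✓

the result is g(x) = -(9/4)x^3 - (9/4)x^2 + (49/4)x - 31/4


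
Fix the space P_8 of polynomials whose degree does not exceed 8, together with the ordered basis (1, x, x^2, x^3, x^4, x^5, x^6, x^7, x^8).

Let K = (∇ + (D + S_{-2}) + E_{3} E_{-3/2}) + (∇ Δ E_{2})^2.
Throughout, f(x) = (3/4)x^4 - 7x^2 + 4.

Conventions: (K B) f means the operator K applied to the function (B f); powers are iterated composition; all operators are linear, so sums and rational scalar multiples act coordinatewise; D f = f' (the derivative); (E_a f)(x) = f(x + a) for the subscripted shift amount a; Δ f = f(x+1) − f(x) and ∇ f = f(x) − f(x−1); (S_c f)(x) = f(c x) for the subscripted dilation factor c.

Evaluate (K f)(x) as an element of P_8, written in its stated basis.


the result is g(x) = (51/4)x^4 + (21/2)x^3 - (235/8)x^2 - (287/8)x + 1299/64

∇ f = 3x^3 - (9/2)x^2 - 11x + 25/4
D f = 3x^3 - 14x
S_{-2} f = 12x^4 - 28x^2 + 4
(D + S_{-2}) f = 12x^4 + 3x^3 - 28x^2 - 14x + 4
E_{-3/2} f = (3/4)x^4 - (9/2)x^3 + (25/8)x^2 + (87/8)x - 509/64
E_{3} E_{-3/2} f = (3/4)x^4 + (9/2)x^3 + (25/8)x^2 - (87/8)x - 509/64
(∇ + (D + S_{-2}) + E_{3} E_{-3/2}) f = (51/4)x^4 + (21/2)x^3 - (235/8)x^2 - (287/8)x + 147/64
E_{2} f = (3/4)x^4 + 6x^3 + 11x^2 - 4x - 12
Δ E_{2} f = 3x^3 + (45/2)x^2 + 43x + 55/4
∇ Δ E_{2} f = 9x^2 + 36x + 47/2
E_{2} (∇ Δ E_{2}) f = 9x^2 + 72x + 263/2
Δ E_{2} (∇ Δ E_{2}) f = 18x + 81
∇ Δ E_{2} (∇ Δ E_{2}) f = 18
((∇ + (D + S_{-2}) + E_{3} E_{-3/2}) + (∇ Δ E_{2})^2) f = (51/4)x^4 + (21/2)x^3 - (235/8)x^2 - (287/8)x + 1299/64


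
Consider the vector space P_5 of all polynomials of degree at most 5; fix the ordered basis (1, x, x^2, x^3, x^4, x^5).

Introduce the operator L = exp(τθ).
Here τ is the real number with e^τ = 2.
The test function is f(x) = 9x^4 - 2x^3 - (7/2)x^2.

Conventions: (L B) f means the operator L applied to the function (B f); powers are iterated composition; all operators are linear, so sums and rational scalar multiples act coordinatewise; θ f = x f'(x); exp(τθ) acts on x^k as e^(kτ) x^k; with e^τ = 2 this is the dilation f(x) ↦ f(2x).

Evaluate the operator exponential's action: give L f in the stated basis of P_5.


exp(τθ) x^k = e^(kτ) x^k; with e^τ = 2 this sends x^k to 2^k x^k
x^2 ↦ 4 x^2
x^3 ↦ 8 x^3
x^4 ↦ 16 x^4
applying this coordinatewise to f: exp(τθ) f = 144x^4 - 16x^3 - 14x^2

the result is g(x) = 144x^4 - 16x^3 - 14x^2


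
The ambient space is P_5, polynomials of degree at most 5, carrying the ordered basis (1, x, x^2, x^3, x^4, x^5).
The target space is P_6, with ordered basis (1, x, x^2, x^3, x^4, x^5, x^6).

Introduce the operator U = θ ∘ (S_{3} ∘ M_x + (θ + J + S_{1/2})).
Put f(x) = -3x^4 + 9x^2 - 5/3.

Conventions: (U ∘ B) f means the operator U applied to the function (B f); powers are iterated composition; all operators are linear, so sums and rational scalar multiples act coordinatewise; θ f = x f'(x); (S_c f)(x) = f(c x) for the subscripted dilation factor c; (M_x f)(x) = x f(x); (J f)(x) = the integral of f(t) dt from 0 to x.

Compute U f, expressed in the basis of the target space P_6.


g(x) = -3648x^5 - (195/4)x^4 + 738x^3 + (81/2)x^2 - (20/3)x

M_x f = -3x^5 + 9x^3 - (5/3)x
S_{3} M_x f = -729x^5 + 243x^3 - 5x
θ f = -12x^4 + 18x^2
J f = -(3/5)x^5 + 3x^3 - (5/3)x
S_{1/2} f = -(3/16)x^4 + (9/4)x^2 - 5/3
(θ + J + S_{1/2}) f = -(3/5)x^5 - (195/16)x^4 + 3x^3 + (81/4)x^2 - (5/3)x - 5/3
(S_{3} ∘ M_x + (θ + J + S_{1/2})) f = -(3648/5)x^5 - (195/16)x^4 + 246x^3 + (81/4)x^2 - (20/3)x - 5/3
θ (S_{3} ∘ M_x + (θ + J + S_{1/2})) f = -3648x^5 - (195/4)x^4 + 738x^3 + (81/2)x^2 - (20/3)x


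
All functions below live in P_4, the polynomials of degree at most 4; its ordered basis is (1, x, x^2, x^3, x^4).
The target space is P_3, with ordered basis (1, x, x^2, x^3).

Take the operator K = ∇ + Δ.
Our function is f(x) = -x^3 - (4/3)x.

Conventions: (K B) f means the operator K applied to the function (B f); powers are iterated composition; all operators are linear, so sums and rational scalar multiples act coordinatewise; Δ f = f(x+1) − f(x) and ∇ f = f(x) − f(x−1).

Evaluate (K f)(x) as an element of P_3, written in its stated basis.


the result is g(x) = -6x^2 - 14/3

∇ f = -3x^2 + 3x - 7/3
Δ f = -3x^2 - 3x - 7/3
(∇ + Δ) f = -6x^2 - 14/3


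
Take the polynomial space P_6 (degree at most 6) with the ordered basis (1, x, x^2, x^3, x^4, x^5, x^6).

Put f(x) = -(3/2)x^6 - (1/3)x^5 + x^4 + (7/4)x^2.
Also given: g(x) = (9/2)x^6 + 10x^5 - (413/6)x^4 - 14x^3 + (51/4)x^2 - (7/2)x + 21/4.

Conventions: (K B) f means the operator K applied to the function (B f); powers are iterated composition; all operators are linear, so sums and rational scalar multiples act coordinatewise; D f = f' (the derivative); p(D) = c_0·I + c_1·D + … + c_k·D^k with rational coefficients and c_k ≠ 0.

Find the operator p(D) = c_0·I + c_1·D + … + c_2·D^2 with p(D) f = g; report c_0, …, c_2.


D^0 f = -(3/2)x^6 - (1/3)x^5 + x^4 + (7/4)x^2
D^1 f = -9x^5 - (5/3)x^4 + 4x^3 + (7/2)x
D^2 f = -45x^4 - (20/3)x^3 + 12x^2 + 7/2
matching coefficients of g against c_0 f + c_1 Df + … from the top degree down determines the c_i
solution: c_0 = -3, c_1 = -1, c_2 = 3/2

p(D) = -3·I − D + (3/2)·D^2, i.e. c_0 = -3, c_1 = -1, c_2 = 3/2


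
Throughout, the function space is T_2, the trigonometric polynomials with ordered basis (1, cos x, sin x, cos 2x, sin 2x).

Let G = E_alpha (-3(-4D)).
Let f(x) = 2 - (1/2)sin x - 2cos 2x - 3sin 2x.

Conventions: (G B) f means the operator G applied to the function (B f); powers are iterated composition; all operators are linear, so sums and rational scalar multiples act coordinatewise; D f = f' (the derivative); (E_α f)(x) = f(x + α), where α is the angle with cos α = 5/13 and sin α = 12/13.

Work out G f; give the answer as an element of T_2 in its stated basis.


D f = -(1/2)cos x - 6cos 2x + 4sin 2x
(-4D) f = 2cos x + 24cos 2x - 16sin 2x
(-3(-4D)) f = -6cos x - 72cos 2x + 48sin 2x
E_alpha (-3(-4D)) f = -(30/13)cos x + (72/13)sin x + (14328/169)cos 2x + (2928/169)sin 2x

the result is g(x) = -(30/13)cos x + (72/13)sin x + (14328/169)cos 2x + (2928/169)sin 2x


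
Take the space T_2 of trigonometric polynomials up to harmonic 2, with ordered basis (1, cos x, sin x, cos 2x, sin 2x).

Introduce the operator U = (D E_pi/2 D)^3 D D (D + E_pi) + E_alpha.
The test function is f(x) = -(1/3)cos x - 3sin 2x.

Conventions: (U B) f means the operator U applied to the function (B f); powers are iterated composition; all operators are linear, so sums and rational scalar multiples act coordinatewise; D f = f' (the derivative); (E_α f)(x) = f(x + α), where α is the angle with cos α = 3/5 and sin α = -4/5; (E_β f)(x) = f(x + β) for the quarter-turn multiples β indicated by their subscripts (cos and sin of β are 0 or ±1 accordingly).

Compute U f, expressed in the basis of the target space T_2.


D f = (1/3)sin x - 6cos 2x
E_pi f = (1/3)cos x - 3sin 2x
(D + E_pi) f = (1/3)cos x + (1/3)sin x - 6cos 2x - 3sin 2x
D (D + E_pi) f = (1/3)cos x - (1/3)sin x - 6cos 2x + 12sin 2x
D D (D + E_pi) f = -(1/3)cos x - (1/3)sin x + 24cos 2x + 12sin 2x
D (D D) (D + E_pi) f = -(1/3)cos x + (1/3)sin x + 24cos 2x - 48sin 2x
E_pi/2 D (D D) (D + E_pi) f = (1/3)cos x + (1/3)sin x - 24cos 2x + 48sin 2x
D E_pi/2 D (D D) (D + E_pi) f = (1/3)cos x - (1/3)sin x + 96cos 2x + 48sin 2x
D (D E_pi/2 D) (D D) (D + E_pi) f = -(1/3)cos x - (1/3)sin x + 96cos 2x - 192sin 2x
E_pi/2 D (D E_pi/2 D) (D D) (D + E_pi) f = -(1/3)cos x + (1/3)sin x - 96cos 2x + 192sin 2x
D E_pi/2 D (D E_pi/2 D) (D D) (D + E_pi) f = (1/3)cos x + (1/3)sin x + 384cos 2x + 192sin 2x
D (D E_pi/2 D) (D E_pi/2 D) (D D) (D + E_pi) f = (1/3)cos x - (1/3)sin x + 384cos 2x - 768sin 2x
E_pi/2 D (D E_pi/2 D) (D E_pi/2 D) (D D) (D + E_pi) f = -(1/3)cos x - (1/3)sin x - 384cos 2x + 768sin 2x
D E_pi/2 D (D E_pi/2 D) (D E_pi/2 D) (D D) (D + E_pi) f = -(1/3)cos x + (1/3)sin x + 1536cos 2x + 768sin 2x
E_alpha f = -(1/5)cos x - (4/15)sin x + (72/25)cos 2x + (21/25)sin 2x
((D E_pi/2 D)^3 D D (D + E_pi) + E_alpha) f = -(8/15)cos x + (1/15)sin x + (38472/25)cos 2x + (19221/25)sin 2x

the result is g(x) = -(8/15)cos x + (1/15)sin x + (38472/25)cos 2x + (19221/25)sin 2x


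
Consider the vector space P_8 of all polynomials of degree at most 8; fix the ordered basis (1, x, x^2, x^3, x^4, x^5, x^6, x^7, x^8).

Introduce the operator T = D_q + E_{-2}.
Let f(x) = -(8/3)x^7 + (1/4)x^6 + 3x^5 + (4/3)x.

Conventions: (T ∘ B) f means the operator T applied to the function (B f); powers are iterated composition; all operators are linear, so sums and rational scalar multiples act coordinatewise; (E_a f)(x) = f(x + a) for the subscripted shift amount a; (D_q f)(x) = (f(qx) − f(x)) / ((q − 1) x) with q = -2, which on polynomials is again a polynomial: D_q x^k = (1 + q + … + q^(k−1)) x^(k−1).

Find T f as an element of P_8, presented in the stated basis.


the result is g(x) = -(8/3)x^7 - (925/12)x^6 - (917/4)x^5 + (2294/3)x^4 - (4240/3)x^3 + 1612x^2 - (3004/3)x + 260

D_q f = -(344/3)x^6 - (21/4)x^5 + 33x^4 + 4/3
E_{-2} f = -(8/3)x^7 + (451/12)x^6 - 224x^5 + (2195/3)x^4 - (4240/3)x^3 + 1612x^2 - (3004/3)x + 776/3
(D_q + E_{-2}) f = -(8/3)x^7 - (925/12)x^6 - (917/4)x^5 + (2294/3)x^4 - (4240/3)x^3 + 1612x^2 - (3004/3)x + 260


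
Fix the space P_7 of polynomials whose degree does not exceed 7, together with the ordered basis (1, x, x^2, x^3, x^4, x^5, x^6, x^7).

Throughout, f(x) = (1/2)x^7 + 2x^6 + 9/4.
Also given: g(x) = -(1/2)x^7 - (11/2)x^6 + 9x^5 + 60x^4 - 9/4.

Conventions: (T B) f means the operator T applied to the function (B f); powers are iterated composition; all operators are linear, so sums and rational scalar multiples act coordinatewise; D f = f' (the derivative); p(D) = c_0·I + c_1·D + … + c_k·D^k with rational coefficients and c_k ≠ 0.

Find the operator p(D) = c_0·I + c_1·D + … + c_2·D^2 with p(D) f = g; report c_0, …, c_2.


D^0 f = (1/2)x^7 + 2x^6 + 9/4
D^1 f = (7/2)x^6 + 12x^5
D^2 f = 21x^5 + 60x^4
matching coefficients of g against c_0 f + c_1 Df + … from the top degree down determines the c_i
solution: c_0 = -1, c_1 = -1, c_2 = 1

c_0 = -1, c_1 = -1, c_2 = 1


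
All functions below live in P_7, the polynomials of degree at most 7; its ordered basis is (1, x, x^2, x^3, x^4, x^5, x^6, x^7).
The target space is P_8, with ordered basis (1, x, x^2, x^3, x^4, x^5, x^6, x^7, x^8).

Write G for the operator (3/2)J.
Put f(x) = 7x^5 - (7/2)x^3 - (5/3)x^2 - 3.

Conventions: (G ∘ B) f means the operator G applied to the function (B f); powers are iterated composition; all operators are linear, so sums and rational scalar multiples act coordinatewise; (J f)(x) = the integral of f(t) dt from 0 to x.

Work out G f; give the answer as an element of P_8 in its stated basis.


J f = (7/6)x^6 - (7/8)x^4 - (5/9)x^3 - 3x
((3/2)J) f = (7/4)x^6 - (21/16)x^4 - (5/6)x^3 - (9/2)x

the image equals g(x) = (7/4)x^6 - (21/16)x^4 - (5/6)x^3 - (9/2)x


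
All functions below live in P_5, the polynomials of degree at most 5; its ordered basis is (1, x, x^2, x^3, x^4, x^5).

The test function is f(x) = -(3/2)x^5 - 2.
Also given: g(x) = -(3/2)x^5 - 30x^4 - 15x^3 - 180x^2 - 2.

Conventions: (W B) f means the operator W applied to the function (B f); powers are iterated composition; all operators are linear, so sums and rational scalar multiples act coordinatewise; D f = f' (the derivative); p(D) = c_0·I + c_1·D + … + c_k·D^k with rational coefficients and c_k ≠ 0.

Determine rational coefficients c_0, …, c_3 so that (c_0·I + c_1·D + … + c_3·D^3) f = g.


c_0 = 1, c_1 = 4, c_2 = 1/2, c_3 = 2

D^0 f = -(3/2)x^5 - 2
D^1 f = -(15/2)x^4
D^2 f = -30x^3
D^3 f = -90x^2
matching coefficients of g against c_0 f + c_1 Df + … from the top degree down determines the c_i
solution: c_0 = 1, c_1 = 4, c_2 = 1/2, c_3 = 2


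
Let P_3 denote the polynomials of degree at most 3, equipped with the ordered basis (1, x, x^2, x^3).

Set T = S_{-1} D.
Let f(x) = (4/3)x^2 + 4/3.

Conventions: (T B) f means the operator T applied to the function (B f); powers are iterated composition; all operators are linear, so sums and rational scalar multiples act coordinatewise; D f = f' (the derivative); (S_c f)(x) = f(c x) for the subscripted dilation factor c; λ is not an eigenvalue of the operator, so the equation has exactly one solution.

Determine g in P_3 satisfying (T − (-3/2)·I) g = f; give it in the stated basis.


the image equals g(x) = (8/9)x^2 + (32/27)x + 8/81

write g with unknown coordinates in the stated basis and equate coefficients in (T − (-3/2)·I) g = f
solving from the highest basis element down gives g = (8/9)x^2 + (32/27)x + 8/81
check: T g = -(16/9)x + 32/27
so T g − (-3/2)·g = (4/3)x^2 + 4/3 = f ✓


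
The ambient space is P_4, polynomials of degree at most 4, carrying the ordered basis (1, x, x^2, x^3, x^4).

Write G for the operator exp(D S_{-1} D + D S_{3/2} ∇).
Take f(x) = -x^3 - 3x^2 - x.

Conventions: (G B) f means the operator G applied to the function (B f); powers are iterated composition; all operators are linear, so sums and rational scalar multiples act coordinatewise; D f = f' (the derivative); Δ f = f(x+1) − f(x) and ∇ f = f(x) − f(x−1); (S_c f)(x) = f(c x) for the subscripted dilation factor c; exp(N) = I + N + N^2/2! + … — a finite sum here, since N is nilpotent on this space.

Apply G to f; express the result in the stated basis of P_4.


order-1 term: -(39/2)x + 3/2
the series for exp(D S_{-1} D + D S_{3/2} ∇) f terminates at order 1
exp(D S_{-1} D + D S_{3/2} ∇) f = -x^3 - 3x^2 - (41/2)x + 3/2

the image equals g(x) = -x^3 - 3x^2 - (41/2)x + 3/2


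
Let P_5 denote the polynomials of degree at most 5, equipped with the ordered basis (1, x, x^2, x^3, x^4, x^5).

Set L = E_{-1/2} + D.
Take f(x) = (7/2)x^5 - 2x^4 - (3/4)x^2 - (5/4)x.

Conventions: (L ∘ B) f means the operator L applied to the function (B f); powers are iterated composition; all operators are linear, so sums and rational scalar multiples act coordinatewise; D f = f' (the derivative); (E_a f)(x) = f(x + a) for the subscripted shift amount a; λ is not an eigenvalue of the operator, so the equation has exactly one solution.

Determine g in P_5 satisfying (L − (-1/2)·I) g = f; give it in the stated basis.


the image equals g(x) = (7/3)x^5 - (47/9)x^4 + (83/27)x^3 + (97/27)x^2 - (4531/648)x + 8765/3888

write g with unknown coordinates in the stated basis and equate coefficients in (L − (-1/2)·I) g = f
solving from the highest basis element down gives g = (7/3)x^5 - (47/9)x^4 + (83/27)x^3 + (97/27)x^2 - (4531/648)x + 8765/3888
check: L g = (7/3)x^5 + (11/18)x^4 - (83/54)x^3 - (275/108)x^2 + (2911/1296)x - 8765/7776
so L g − (-1/2)·g = (7/2)x^5 - 2x^4 - (3/4)x^2 - (5/4)x = f ✓


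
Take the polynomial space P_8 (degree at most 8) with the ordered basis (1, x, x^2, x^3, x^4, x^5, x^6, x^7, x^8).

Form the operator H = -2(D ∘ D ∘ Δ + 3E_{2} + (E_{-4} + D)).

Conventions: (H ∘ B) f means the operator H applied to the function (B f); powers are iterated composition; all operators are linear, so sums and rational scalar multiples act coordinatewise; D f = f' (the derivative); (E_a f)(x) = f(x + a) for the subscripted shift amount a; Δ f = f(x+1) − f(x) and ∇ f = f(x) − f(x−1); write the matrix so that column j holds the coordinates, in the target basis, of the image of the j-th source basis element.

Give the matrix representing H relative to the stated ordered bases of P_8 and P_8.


the matrix is [[-8, -6, -56, 68, -632, 1816, -8636, 31916, -132720]; [0, -8, -12, -168, 272, -3160, 10896, -60452, 255328]; [0, 0, -8, -18, -336, 680, -9480, 38136, -241808]; [0, 0, 0, -8, -24, -560, 1360, -22120, 101696]; [0, 0, 0, 0, -8, -30, -840, 2380, -44240]; [0, 0, 0, 0, 0, -8, -36, -1176, 3808]; [0, 0, 0, 0, 0, 0, -8, -42, -1568]; [0, 0, 0, 0, 0, 0, 0, -8, -48]; [0, 0, 0, 0, 0, 0, 0, 0, -8]] (rows listed top to bottom)

image of 1: -8
image of x: -8x - 6
image of x^2: -8x^2 - 12x - 56
image of x^3: -8x^3 - 18x^2 - 168x + 68
image of x^4: -8x^4 - 24x^3 - 336x^2 + 272x - 632
image of x^5: -8x^5 - 30x^4 - 560x^3 + 680x^2 - 3160x + 1816
image of x^6: -8x^6 - 36x^5 - 840x^4 + 1360x^3 - 9480x^2 + 10896x - 8636
image of x^7: -8x^7 - 42x^6 - 1176x^5 + 2380x^4 - 22120x^3 + 38136x^2 - 60452x + 31916
image of x^8: -8x^8 - 48x^7 - 1568x^6 + 3808x^5 - 44240x^4 + 101696x^3 - 241808x^2 + 255328x - 132720
each image's coordinates form column j of the matrix


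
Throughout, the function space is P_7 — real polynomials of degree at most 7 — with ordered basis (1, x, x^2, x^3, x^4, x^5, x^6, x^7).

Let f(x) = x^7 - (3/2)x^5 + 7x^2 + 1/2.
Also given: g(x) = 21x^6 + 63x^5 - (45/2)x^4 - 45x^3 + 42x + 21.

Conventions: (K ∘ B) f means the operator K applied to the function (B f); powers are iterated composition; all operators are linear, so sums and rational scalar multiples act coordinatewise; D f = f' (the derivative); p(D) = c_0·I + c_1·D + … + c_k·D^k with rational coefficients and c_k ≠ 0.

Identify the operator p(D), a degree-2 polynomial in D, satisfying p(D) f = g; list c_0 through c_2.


c_0 = 0, c_1 = 3, c_2 = 3/2

D^0 f = x^7 - (3/2)x^5 + 7x^2 + 1/2
D^1 f = 7x^6 - (15/2)x^4 + 14x
D^2 f = 42x^5 - 30x^3 + 14
matching coefficients of g against c_0 f + c_1 Df + … from the top degree down determines the c_i
solution: c_0 = 0, c_1 = 3, c_2 = 3/2


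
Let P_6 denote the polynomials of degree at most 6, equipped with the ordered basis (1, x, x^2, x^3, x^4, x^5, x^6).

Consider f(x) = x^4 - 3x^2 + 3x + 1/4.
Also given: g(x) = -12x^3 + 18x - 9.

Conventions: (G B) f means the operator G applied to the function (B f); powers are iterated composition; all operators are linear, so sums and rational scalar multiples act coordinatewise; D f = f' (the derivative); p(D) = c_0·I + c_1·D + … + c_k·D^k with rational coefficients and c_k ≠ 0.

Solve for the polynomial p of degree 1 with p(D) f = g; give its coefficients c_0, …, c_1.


D^0 f = x^4 - 3x^2 + 3x + 1/4
D^1 f = 4x^3 - 6x + 3
matching coefficients of g against c_0 f + c_1 Df + … from the top degree down determines the c_i
solution: c_0 = 0, c_1 = -3

c_0 = 0, c_1 = -3


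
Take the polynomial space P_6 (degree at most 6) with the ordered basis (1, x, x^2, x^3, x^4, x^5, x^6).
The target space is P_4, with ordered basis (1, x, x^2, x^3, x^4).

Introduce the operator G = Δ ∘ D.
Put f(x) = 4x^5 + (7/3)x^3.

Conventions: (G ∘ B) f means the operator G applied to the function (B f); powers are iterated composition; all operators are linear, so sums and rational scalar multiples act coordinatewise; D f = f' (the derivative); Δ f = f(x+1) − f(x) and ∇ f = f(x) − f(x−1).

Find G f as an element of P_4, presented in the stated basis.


the image equals g(x) = 80x^3 + 120x^2 + 94x + 27

D f = 20x^4 + 7x^2
Δ D f = 80x^3 + 120x^2 + 94x + 27


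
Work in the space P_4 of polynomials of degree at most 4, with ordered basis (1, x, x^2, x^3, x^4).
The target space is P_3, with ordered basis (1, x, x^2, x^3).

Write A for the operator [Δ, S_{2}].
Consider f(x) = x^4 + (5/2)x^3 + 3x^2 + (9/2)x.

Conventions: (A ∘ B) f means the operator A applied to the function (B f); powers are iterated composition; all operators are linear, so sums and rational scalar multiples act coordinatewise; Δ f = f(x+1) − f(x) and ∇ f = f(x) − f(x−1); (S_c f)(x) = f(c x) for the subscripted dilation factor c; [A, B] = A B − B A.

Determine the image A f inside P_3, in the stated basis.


g(x) = 32x^3 + 102x^2 + 113x + 46

S_{2} f = 16x^4 + 20x^3 + 12x^2 + 9x
Δ S_{2} f = 64x^3 + 156x^2 + 148x + 57
Δ f = 4x^3 + (27/2)x^2 + (35/2)x + 11
S_{2} Δ f = 32x^3 + 54x^2 + 35x + 11
[Δ, S_{2}] f = 32x^3 + 102x^2 + 113x + 46


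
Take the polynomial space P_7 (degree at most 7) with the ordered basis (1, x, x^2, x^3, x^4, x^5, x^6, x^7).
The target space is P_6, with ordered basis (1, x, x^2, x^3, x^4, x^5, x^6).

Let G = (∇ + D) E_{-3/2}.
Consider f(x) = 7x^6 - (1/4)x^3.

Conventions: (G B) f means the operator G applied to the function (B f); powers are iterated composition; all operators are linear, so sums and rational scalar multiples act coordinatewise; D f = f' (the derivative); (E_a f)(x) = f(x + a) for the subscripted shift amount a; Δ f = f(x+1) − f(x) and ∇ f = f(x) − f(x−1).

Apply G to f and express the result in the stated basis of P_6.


E_{-3/2} f = 7x^6 - 63x^5 + (945/4)x^4 - (1891/4)x^3 + (8523/16)x^2 - (2565/8)x + 5157/64
∇ E_{-3/2} f = 42x^5 - 420x^4 + 1715x^3 - (14283/4)x^2 + (30285/8)x - 26117/16
D E_{-3/2} f = 42x^5 - 315x^4 + 945x^3 - (5673/4)x^2 + (8523/8)x - 2565/8
(∇ + D) E_{-3/2} f = 84x^5 - 735x^4 + 2660x^3 - 4989x^2 + 4851x - 31247/16

the image equals g(x) = 84x^5 - 735x^4 + 2660x^3 - 4989x^2 + 4851x - 31247/16


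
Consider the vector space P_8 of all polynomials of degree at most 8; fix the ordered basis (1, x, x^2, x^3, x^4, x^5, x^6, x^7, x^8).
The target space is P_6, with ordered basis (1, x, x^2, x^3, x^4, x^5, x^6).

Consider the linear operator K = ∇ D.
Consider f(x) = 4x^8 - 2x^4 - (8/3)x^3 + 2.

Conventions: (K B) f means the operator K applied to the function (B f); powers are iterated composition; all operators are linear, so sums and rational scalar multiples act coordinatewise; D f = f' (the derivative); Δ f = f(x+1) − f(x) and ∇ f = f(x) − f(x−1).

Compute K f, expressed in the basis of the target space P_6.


the result is g(x) = 224x^6 - 672x^5 + 1120x^4 - 1120x^3 + 648x^2 - 216x + 32

D f = 32x^7 - 8x^3 - 8x^2
∇ D f = 224x^6 - 672x^5 + 1120x^4 - 1120x^3 + 648x^2 - 216x + 32


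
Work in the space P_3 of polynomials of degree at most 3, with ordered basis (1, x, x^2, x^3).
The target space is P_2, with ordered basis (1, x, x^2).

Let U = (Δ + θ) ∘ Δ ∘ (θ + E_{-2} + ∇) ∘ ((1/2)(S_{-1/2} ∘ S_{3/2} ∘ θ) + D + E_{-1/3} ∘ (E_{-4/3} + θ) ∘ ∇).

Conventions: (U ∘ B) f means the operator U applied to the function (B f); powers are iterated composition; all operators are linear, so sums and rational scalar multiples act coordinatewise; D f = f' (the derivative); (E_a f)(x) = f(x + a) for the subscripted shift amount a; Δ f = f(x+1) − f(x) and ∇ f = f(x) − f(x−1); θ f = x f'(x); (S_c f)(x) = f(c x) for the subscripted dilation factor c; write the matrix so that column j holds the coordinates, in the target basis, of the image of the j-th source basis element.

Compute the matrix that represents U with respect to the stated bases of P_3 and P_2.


the matrix is [[0, 0, 27/8, 3879/64]; [0, 0, 27/8, 3393/64]; [0, 0, 0, -243/16]] (rows listed top to bottom)

image of 1: 0
image of x: 0
image of x^2: (27/8)x + 27/8
image of x^3: -(243/16)x^2 + (3393/64)x + 3879/64
each image's coordinates form column j of the matrix


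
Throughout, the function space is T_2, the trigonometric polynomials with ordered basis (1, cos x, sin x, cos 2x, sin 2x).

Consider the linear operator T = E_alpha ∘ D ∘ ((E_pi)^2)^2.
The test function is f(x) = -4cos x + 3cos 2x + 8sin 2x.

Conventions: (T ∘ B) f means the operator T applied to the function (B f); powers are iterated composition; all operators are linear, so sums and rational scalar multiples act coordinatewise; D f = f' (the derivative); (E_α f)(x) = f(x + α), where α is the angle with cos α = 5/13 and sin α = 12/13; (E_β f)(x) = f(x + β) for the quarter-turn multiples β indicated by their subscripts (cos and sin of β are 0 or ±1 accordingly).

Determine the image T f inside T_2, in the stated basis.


g(x) = (48/13)cos x + (20/13)sin x - (2624/169)cos 2x - (1206/169)sin 2x

E_pi f = 4cos x + 3cos 2x + 8sin 2x
E_pi E_pi f = -4cos x + 3cos 2x + 8sin 2x
E_pi (E_pi)^2 f = 4cos x + 3cos 2x + 8sin 2x
E_pi E_pi (E_pi)^2 f = -4cos x + 3cos 2x + 8sin 2x
D ((E_pi)^2)^2 f = 4sin x + 16cos 2x - 6sin 2x
E_alpha D ((E_pi)^2)^2 f = (48/13)cos x + (20/13)sin x - (2624/169)cos 2x - (1206/169)sin 2x


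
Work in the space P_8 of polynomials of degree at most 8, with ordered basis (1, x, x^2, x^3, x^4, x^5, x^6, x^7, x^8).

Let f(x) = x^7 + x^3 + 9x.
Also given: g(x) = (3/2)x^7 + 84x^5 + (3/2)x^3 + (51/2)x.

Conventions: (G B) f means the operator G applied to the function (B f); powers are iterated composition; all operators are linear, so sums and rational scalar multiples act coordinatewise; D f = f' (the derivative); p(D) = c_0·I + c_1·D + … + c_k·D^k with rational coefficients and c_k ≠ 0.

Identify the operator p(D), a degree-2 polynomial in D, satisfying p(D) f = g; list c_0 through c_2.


D^0 f = x^7 + x^3 + 9x
D^1 f = 7x^6 + 3x^2 + 9
D^2 f = 42x^5 + 6x
matching coefficients of g against c_0 f + c_1 Df + … from the top degree down determines the c_i
solution: c_0 = 3/2, c_1 = 0, c_2 = 2

c_0 = 3/2, c_1 = 0, c_2 = 2


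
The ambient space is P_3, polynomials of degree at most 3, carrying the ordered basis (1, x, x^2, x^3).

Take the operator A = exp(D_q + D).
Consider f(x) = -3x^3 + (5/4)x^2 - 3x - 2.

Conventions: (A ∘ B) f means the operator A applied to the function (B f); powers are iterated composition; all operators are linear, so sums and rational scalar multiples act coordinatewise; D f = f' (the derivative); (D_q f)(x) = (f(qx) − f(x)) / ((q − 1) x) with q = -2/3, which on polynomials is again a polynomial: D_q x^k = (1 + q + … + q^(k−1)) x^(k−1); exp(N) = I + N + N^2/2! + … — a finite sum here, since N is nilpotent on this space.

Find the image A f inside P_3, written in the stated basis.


the result is g(x) = -3x^3 - (121/12)x^2 - (479/36)x - 1501/108

order-1 term: -(34/3)x^2 + (35/12)x - 6
order-2 term: -(119/9)x + 35/12
order-3 term: -238/27
the series for exp(D_q + D) f terminates at order 3
exp(D_q + D) f = -3x^3 - (121/12)x^2 - (479/36)x - 1501/108


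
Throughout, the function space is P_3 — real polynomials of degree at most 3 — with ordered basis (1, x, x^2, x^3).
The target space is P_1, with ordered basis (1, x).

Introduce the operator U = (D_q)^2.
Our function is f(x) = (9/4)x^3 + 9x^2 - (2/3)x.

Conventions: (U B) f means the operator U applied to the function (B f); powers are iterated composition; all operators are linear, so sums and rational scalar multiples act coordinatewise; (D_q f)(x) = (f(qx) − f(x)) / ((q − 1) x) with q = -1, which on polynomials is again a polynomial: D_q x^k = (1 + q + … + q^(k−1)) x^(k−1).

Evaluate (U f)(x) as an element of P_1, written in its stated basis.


D_q f = (9/4)x^2 - 2/3
D_q D_q f = 0

g(x) = 0


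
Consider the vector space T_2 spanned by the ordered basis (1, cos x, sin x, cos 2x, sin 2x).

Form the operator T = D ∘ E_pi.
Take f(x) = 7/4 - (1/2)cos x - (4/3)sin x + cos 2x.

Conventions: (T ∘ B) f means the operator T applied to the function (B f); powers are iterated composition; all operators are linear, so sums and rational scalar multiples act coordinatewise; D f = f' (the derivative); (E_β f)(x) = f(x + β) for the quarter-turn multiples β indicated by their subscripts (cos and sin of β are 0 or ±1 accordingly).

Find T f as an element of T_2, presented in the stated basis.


E_pi f = 7/4 + (1/2)cos x + (4/3)sin x + cos 2x
D E_pi f = (4/3)cos x - (1/2)sin x - 2sin 2x

g(x) = (4/3)cos x - (1/2)sin x - 2sin 2x


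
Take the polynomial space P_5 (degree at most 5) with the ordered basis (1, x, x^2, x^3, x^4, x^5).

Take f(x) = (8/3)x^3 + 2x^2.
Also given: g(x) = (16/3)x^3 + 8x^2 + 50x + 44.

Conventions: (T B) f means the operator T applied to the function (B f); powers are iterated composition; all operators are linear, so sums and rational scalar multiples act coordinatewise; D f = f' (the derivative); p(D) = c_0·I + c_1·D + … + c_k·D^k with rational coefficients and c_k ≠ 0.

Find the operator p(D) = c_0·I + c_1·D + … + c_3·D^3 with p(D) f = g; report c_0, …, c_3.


D^0 f = (8/3)x^3 + 2x^2
D^1 f = 8x^2 + 4x
D^2 f = 16x + 4
D^3 f = 16
matching coefficients of g against c_0 f + c_1 Df + … from the top degree down determines the c_i
solution: c_0 = 2, c_1 = 1/2, c_2 = 3, c_3 = 2

p(D) = 2·I + (1/2)·D + 3·D^2 + 2·D^3, i.e. c_0 = 2, c_1 = 1/2, c_2 = 3, c_3 = 2


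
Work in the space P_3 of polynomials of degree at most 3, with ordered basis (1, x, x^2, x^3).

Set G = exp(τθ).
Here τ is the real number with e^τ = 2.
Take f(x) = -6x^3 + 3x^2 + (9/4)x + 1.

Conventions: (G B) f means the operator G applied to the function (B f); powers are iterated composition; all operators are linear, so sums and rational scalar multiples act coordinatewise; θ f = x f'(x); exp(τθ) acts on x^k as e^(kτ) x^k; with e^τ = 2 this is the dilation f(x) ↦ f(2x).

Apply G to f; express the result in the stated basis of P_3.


exp(τθ) x^k = e^(kτ) x^k; with e^τ = 2 this sends x^k to 2^k x^k
x ↦ 2 x
x^2 ↦ 4 x^2
x^3 ↦ 8 x^3
applying this coordinatewise to f: exp(τθ) f = -48x^3 + 12x^2 + (9/2)x + 1

the result is g(x) = -48x^3 + 12x^2 + (9/2)x + 1


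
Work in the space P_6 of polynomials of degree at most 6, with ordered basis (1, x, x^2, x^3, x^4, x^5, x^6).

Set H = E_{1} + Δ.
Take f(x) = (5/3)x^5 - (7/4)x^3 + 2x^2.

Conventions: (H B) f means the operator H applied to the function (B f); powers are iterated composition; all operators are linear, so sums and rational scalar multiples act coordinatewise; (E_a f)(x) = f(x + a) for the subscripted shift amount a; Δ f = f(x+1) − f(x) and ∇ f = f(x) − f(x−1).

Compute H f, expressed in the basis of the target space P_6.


g(x) = (5/3)x^5 + (50/3)x^4 + (379/12)x^3 + (149/6)x^2 + (85/6)x + 23/6

E_{1} f = (5/3)x^5 + (25/3)x^4 + (179/12)x^3 + (161/12)x^2 + (85/12)x + 23/12
Δ f = (25/3)x^4 + (50/3)x^3 + (137/12)x^2 + (85/12)x + 23/12
(E_{1} + Δ) f = (5/3)x^5 + (50/3)x^4 + (379/12)x^3 + (149/6)x^2 + (85/6)x + 23/6


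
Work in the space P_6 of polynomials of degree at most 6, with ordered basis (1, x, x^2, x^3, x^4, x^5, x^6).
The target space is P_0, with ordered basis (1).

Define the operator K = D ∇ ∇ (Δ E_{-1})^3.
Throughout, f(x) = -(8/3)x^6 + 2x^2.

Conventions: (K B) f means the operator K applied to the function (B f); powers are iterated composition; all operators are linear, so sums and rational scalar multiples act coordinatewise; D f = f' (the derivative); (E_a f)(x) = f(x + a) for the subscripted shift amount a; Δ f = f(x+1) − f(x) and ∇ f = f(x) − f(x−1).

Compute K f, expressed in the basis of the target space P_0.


E_{-1} f = -(8/3)x^6 + 16x^5 - 40x^4 + (160/3)x^3 - 38x^2 + 12x - 2/3
Δ E_{-1} f = -16x^5 + 40x^4 - (160/3)x^3 + 40x^2 - 12x + 2/3
E_{-1} (Δ E_{-1}) f = -16x^5 + 120x^4 - (1120/3)x^3 + 600x^2 - 492x + 162
Δ E_{-1} (Δ E_{-1}) f = -80x^4 + 320x^3 - 560x^2 + 480x - 484/3
E_{-1} (Δ E_{-1}) (Δ E_{-1}) f = -80x^4 + 640x^3 - 2000x^2 + 2880x - 4804/3
Δ E_{-1} (Δ E_{-1}) (Δ E_{-1}) f = -320x^3 + 1440x^2 - 2400x + 1440
∇ (Δ E_{-1})^3 f = -960x^2 + 3840x - 4160
∇ ∇ (Δ E_{-1})^3 f = -1920x + 4800
D ∇ ∇ (Δ E_{-1})^3 f = -1920

the image equals g(x) = -1920


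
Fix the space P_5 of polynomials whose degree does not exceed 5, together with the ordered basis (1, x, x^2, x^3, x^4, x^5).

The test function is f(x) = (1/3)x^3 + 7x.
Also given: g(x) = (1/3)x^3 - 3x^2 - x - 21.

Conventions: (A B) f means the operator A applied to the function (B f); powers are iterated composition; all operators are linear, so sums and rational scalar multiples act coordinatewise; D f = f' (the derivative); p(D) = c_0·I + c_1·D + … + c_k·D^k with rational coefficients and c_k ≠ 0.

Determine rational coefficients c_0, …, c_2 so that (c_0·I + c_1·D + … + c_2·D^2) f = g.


D^0 f = (1/3)x^3 + 7x
D^1 f = x^2 + 7
D^2 f = 2x
matching coefficients of g against c_0 f + c_1 Df + … from the top degree down determines the c_i
solution: c_0 = 1, c_1 = -3, c_2 = -4

c_0 = 1, c_1 = -3, c_2 = -4


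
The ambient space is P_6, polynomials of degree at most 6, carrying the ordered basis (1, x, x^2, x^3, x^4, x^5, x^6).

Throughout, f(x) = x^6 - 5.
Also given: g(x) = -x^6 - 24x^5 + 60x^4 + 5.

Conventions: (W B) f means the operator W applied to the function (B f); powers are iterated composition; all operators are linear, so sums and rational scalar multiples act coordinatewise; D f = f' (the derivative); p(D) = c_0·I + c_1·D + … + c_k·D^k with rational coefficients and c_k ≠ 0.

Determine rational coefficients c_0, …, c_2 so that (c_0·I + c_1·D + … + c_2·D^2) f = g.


c_0 = -1, c_1 = -4, c_2 = 2

D^0 f = x^6 - 5
D^1 f = 6x^5
D^2 f = 30x^4
matching coefficients of g against c_0 f + c_1 Df + … from the top degree down determines the c_i
solution: c_0 = -1, c_1 = -4, c_2 = 2


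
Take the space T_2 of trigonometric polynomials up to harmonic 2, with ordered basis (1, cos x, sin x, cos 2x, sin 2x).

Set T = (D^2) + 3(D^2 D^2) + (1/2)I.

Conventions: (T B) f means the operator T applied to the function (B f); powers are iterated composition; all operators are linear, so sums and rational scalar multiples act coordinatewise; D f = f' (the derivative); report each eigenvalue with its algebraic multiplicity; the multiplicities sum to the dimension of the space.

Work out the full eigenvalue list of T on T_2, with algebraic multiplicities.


λ = 1/2 (multiplicity 1), λ = 5/2 (multiplicity 2), λ = 89/2 (multiplicity 2)

image of 1: 1/2
image of cos x: (5/2)cos x
image of sin x: (5/2)sin x
image of cos 2x: (89/2)cos 2x
image of sin 2x: (89/2)sin 2x
the matrix is diagonal; its diagonal is (1/2, 5/2, 5/2, 89/2, 89/2)
for a triangular matrix the eigenvalues are the diagonal entries, with algebraic multiplicity their repetition count


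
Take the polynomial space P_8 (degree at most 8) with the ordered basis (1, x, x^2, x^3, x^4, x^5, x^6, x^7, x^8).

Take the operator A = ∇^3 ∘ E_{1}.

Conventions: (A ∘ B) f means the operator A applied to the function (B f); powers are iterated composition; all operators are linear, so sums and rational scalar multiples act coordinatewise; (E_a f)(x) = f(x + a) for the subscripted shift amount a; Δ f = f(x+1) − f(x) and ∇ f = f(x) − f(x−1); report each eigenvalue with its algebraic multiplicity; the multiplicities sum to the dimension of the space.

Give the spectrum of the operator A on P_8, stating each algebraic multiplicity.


image of 1: 0
image of x: 0
image of x^2: 0
image of x^3: 6
image of x^4: 24x - 12
image of x^5: 60x^2 - 60x + 30
image of x^6: 120x^3 - 180x^2 + 180x - 60
image of x^7: 210x^4 - 420x^3 + 630x^2 - 420x + 126
image of x^8: 336x^5 - 840x^4 + 1680x^3 - 1680x^2 + 1008x - 252
the matrix is upper triangular; its diagonal is (0, 0, 0, 0, 0, 0, 0, 0, 0)
for a triangular matrix the eigenvalues are the diagonal entries, with algebraic multiplicity their repetition count

λ = 0 (multiplicity 9)


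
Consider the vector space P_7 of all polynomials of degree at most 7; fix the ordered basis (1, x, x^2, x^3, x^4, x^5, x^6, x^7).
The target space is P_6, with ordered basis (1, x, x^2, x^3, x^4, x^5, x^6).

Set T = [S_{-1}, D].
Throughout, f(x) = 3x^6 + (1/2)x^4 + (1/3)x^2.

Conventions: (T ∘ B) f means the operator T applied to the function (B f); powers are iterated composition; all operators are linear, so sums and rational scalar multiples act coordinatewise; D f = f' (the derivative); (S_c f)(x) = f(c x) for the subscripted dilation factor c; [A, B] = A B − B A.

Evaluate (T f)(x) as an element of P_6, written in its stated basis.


D f = 18x^5 + 2x^3 + (2/3)x
S_{-1} D f = -18x^5 - 2x^3 - (2/3)x
S_{-1} f = 3x^6 + (1/2)x^4 + (1/3)x^2
D S_{-1} f = 18x^5 + 2x^3 + (2/3)x
[S_{-1}, D] f = -36x^5 - 4x^3 - (4/3)x

g(x) = -36x^5 - 4x^3 - (4/3)x


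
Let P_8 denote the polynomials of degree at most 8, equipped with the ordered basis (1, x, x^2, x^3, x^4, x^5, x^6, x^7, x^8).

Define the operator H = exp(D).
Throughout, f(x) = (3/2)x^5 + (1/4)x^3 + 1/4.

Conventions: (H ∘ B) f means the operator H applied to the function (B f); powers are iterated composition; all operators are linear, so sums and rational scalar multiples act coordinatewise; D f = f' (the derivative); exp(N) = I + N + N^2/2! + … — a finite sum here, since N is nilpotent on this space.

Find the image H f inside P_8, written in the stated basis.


g(x) = (3/2)x^5 + (15/2)x^4 + (61/4)x^3 + (63/4)x^2 + (33/4)x + 2

order-1 term: (15/2)x^4 + (3/4)x^2
order-2 term: 15x^3 + (3/4)x
order-3 term: 15x^2 + 1/4
order-4 term: (15/2)x
order-5 term: 3/2
the series for exp(D) f terminates at order 5
exp(D) f = (3/2)x^5 + (15/2)x^4 + (61/4)x^3 + (63/4)x^2 + (33/4)x + 2


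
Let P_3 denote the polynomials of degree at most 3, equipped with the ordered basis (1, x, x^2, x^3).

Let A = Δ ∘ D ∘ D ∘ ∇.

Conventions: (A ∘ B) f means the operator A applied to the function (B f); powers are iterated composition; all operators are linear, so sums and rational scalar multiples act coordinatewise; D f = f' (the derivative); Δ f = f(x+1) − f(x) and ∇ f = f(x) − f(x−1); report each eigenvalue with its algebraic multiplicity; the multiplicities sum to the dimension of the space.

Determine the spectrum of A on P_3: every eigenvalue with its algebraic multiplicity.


λ = 0 (multiplicity 4)

image of 1: 0
image of x: 0
image of x^2: 0
image of x^3: 0
the matrix is upper triangular; its diagonal is (0, 0, 0, 0)
for a triangular matrix the eigenvalues are the diagonal entries, with algebraic multiplicity their repetition count


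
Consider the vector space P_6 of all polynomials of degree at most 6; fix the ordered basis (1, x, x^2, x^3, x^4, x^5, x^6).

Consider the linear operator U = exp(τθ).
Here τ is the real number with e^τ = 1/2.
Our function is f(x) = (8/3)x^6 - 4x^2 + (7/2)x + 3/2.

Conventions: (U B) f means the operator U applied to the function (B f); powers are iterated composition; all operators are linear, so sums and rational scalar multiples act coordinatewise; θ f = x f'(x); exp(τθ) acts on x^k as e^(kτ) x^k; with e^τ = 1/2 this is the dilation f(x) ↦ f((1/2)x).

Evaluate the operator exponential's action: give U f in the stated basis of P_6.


g(x) = (1/24)x^6 - x^2 + (7/4)x + 3/2

exp(τθ) x^k = e^(kτ) x^k; with e^τ = 1/2 this sends x^k to (1/2)^k x^k
x ↦ 1/2 x
x^2 ↦ 1/4 x^2
x^6 ↦ 1/64 x^6
applying this coordinatewise to f: exp(τθ) f = (1/24)x^6 - x^2 + (7/4)x + 3/2
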